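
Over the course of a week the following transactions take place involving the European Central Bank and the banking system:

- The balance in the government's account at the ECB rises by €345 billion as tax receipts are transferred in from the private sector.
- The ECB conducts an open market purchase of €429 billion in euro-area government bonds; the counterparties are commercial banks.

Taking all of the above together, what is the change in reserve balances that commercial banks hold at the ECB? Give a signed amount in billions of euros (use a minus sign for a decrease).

Government account inflow €345 billion: funds move from bank reserves into the government account → −€345B.
OMO purchase (from banks) €429 billion: the ECB pays by crediting reserve accounts → +€429B.
Net: −345 + 429 = +€84 billion.

+€84 billion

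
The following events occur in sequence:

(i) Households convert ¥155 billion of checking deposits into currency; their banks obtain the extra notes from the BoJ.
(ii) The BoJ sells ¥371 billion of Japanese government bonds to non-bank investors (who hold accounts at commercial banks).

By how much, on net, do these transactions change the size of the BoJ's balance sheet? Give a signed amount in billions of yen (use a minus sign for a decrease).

-¥371 billion

BoJ balance sheet:
  Assets:      Securities −¥371B
  Liabilities: Bank reserves −¥526B, Currency in circulation +¥155B
Commercial banking system:
  Assets:      Reserves at CB −¥526B
  Liabilities: Checkable deposits −¥526B
Change in total BoJ assets = -¥371 billion.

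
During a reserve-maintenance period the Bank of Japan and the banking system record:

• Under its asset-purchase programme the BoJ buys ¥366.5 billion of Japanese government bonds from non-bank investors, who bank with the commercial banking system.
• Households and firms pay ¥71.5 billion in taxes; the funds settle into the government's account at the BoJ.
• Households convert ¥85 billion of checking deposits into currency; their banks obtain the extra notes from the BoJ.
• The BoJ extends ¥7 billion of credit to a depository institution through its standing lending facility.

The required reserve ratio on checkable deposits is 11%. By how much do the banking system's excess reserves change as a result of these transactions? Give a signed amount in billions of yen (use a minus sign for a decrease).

Asset purchase (from non-banks) ¥366.5 billion: reserves +¥366.5B, deposits +¥366.5B.
Government account inflow ¥71.5 billion: reserves −¥71.5B, deposits −¥71.5B.
Currency withdrawal ¥85 billion: reserves −¥85B, deposits −¥85B.
Discount-window loan ¥7 billion: reserves +¥7B, deposits 0.
Totals: Δreserves = +¥217B, Δdeposits = +¥210B.
Δrequired reserves = 11% × +¥210B = +¥23.1B.
Δexcess reserves = Δreserves − Δrequired = +¥217B − (+¥23.1B) = +¥193.9 billion.

+¥193.9 billion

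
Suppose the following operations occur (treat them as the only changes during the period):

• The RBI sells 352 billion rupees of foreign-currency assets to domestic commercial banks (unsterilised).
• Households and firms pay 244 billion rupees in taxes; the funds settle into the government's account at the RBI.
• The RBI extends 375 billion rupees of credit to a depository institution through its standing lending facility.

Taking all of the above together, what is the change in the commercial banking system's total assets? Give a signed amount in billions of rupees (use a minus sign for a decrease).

+131 billion

FX sale 352 billion rupees: just an asset swap on bank balance sheets → 0.
Government account inflow 244 billion rupees: bank balance sheets shrink → −244B.
Discount-window loan 375 billion rupees: bank balance sheets expand → +375B.
Net: 0 − 244 + 375 = +131 billion.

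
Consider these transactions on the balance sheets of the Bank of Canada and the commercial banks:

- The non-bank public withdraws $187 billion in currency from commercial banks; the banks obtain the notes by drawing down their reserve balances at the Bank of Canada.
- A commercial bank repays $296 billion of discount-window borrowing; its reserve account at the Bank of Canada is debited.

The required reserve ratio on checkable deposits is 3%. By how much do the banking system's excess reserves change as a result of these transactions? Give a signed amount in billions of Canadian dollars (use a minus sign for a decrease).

-$477.39 billion

Currency withdrawal $187 billion: reserves −$187B, deposits −$187B.
Discount-window repayment $296 billion: reserves −$296B, deposits 0.
Totals: Δreserves = −$483B, Δdeposits = −$187B.
Δrequired reserves = 3% × −$187B = −$5.61B.
Δexcess reserves = Δreserves − Δrequired = −$483B − (−$5.61B) = -$477.39 billion.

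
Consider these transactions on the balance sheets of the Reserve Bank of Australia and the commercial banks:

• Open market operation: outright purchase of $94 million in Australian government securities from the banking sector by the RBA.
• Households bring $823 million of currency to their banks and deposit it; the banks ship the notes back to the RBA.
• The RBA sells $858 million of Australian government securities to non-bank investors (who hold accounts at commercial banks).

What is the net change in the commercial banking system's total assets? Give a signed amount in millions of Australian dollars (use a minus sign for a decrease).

-$35 million

OMO purchase (from banks) $94 million: just an asset swap on bank balance sheets → 0.
Currency deposit $823 million: bank balance sheets expand → +$823M.
Asset sale (to non-banks) $858 million: bank balance sheets shrink → −$858M.
Net: 0 + 823 − 858 = -$35 million.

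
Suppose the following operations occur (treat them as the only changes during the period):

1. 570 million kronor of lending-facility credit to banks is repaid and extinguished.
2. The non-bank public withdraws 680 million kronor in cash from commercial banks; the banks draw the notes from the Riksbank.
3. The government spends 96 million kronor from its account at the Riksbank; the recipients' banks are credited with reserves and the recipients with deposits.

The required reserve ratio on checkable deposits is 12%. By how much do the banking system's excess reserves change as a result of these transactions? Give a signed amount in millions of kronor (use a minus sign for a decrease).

-1083.92 million

Discount-window repayment 570 million kronor: reserves −570M, deposits 0.
Currency withdrawal 680 million kronor: reserves −680M, deposits −680M.
Government spending 96 million kronor: reserves +96M, deposits +96M.
Totals: Δreserves = −1154M, Δdeposits = −584M.
Δrequired reserves = 12% × −584M = −70.08M.
Δexcess reserves = Δreserves − Δrequired = −1154M − (−70.08M) = -1083.92 million.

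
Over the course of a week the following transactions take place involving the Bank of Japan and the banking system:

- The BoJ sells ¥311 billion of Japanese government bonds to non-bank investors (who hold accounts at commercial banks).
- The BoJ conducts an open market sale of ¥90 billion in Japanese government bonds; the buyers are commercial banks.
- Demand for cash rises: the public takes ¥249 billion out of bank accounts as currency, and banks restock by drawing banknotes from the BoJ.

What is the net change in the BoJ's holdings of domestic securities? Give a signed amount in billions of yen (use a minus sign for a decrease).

-¥401 billion

BoJ balance sheet:
  Assets:      Securities −¥401B
  Liabilities: Bank reserves −¥650B, Currency in circulation +¥249B
So the change in the BoJ's holdings of domestic securities is -¥401 billion.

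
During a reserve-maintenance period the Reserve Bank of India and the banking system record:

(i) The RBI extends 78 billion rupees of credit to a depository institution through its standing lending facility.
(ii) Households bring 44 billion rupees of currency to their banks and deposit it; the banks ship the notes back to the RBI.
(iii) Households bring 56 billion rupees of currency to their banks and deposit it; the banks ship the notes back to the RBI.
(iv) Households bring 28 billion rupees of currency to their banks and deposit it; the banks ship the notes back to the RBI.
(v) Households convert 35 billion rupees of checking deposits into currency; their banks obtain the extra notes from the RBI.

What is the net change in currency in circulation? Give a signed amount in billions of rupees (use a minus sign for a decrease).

-93 billion

Discount-window loan 78 billion rupees: no currency enters or leaves circulation → 0.
Currency deposit 44 billion rupees: notes return to the central bank → −44B.
Currency deposit 56 billion rupees: notes return to the central bank → −56B.
Currency deposit 28 billion rupees: notes return to the central bank → −28B.
Currency withdrawal 35 billion rupees: notes leave the central bank → +35B.
Net: 0 − 44 − 56 − 28 + 35 = -93 billion.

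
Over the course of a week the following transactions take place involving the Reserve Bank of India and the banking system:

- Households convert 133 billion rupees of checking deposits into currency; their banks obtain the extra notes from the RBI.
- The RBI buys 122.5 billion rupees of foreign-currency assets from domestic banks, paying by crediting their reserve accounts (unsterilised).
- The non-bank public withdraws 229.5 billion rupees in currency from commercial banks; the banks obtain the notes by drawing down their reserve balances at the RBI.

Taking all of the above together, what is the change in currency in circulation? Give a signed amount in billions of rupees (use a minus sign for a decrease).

RBI balance sheet:
  Assets:      Foreign assets +122.5B
  Liabilities: Bank reserves −240B, Currency in circulation +362.5B
Commercial banking system:
  Assets:      Reserves at CB −240B, Foreign assets −122.5B
  Liabilities: Checkable deposits −362.5B
So the change in currency in circulation is +362.5 billion.

+362.5 billion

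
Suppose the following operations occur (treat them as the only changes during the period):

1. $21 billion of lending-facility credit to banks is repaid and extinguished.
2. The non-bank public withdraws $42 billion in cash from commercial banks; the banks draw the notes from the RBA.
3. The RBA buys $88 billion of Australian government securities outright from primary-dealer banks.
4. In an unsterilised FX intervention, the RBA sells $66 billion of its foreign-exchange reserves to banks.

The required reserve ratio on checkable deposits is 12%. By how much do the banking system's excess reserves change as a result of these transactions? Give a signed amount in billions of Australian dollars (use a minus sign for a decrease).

Discount-window repayment $21 billion: reserves −$21B, deposits 0.
Currency withdrawal $42 billion: reserves −$42B, deposits −$42B.
OMO purchase (from banks) $88 billion: reserves +$88B, deposits 0.
FX sale $66 billion: reserves −$66B, deposits 0.
Totals: Δreserves = −$41B, Δdeposits = −$42B.
Δrequired reserves = 12% × −$42B = −$5.04B.
Δexcess reserves = Δreserves − Δrequired = −$41B − (−$5.04B) = -$35.96 billion.

-$35.96 billion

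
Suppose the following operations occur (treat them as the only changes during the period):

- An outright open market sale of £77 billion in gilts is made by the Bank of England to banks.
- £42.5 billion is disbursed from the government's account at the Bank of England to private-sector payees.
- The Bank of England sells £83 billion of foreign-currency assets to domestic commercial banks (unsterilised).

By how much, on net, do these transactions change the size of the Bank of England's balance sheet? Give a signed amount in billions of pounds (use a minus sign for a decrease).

-£160 billion

OMO sale (to banks) £77 billion: a Bank of England asset is shed → −£77B.
Government spending £42.5 billion: only the composition of liabilities changes → 0.
FX sale £83 billion: a Bank of England asset is shed → −£83B.
Net: −77 + 0 − 83 = -£160 billion.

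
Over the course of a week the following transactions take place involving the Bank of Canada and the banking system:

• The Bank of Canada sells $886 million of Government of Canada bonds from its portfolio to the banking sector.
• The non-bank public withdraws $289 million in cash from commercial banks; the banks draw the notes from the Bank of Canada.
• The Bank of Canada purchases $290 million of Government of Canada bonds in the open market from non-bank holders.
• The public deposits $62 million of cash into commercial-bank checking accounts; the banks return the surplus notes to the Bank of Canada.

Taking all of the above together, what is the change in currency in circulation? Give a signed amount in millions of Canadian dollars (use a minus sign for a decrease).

+$227 million

Bank of Canada balance sheet:
  Assets:      Securities −$596M
  Liabilities: Bank reserves −$823M, Currency in circulation +$227M
So the change in currency in circulation is +$227 million.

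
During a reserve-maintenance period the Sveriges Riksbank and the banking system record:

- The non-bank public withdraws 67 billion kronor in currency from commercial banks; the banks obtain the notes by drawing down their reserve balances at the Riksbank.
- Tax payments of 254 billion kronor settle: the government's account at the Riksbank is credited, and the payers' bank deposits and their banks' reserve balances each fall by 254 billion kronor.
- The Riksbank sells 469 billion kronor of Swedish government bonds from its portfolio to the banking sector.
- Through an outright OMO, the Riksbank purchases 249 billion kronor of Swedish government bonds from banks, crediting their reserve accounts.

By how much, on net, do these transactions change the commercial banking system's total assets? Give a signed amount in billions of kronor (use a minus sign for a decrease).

Currency withdrawal 67 billion kronor: bank balance sheets shrink → −67B.
Government account inflow 254 billion kronor: bank balance sheets shrink → −254B.
OMO sale (to banks) 469 billion kronor: just an asset swap on bank balance sheets → 0.
OMO purchase (from banks) 249 billion kronor: just an asset swap on bank balance sheets → 0.
Net: −67 − 254 + 0 + 0 = -321 billion.

-321 billion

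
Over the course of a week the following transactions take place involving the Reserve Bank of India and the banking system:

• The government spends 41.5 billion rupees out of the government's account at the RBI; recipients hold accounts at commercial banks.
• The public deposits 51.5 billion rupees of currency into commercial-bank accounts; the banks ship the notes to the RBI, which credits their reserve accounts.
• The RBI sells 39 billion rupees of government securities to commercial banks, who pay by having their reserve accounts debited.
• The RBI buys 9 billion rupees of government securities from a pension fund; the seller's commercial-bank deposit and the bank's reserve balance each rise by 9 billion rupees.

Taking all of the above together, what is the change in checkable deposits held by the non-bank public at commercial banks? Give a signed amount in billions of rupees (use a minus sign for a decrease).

+102 billion

Government spending 41.5 billion rupees: non-bank counterparties' bank balances rise → +41.5B.
Currency deposit 51.5 billion rupees: non-bank counterparties' bank balances rise → +51.5B.
OMO sale (to banks) 39 billion rupees: the counterparty is a bank, so public deposits are unchanged → 0.
Asset purchase (from non-banks) 9 billion rupees: non-bank counterparties' bank balances rise → +9B.
Net: 41.5 + 51.5 + 0 + 9 = +102 billion.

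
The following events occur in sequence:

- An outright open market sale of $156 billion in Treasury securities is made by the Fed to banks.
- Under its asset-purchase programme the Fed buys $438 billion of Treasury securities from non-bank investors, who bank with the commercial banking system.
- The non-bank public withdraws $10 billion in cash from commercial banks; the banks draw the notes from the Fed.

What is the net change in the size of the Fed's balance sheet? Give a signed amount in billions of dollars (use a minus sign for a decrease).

+$282 billion

Fed balance sheet:
  Assets:      Securities +$282B
  Liabilities: Bank reserves +$272B, Currency in circulation +$10B
Change in total Fed assets = +$282 billion.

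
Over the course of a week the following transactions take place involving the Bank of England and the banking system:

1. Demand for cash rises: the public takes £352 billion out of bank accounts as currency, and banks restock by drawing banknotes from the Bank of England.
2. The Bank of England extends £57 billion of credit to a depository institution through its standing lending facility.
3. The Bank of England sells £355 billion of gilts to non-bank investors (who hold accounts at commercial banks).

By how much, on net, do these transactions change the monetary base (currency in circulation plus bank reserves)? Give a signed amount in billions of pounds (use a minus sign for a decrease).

-£298 billion

Bank of England balance sheet:
  Assets:      Securities −£355B, Loans to banks +£57B
  Liabilities: Bank reserves −£650B, Currency in circulation +£352B
Monetary base = currency + reserves: +£352B + (−£650B) = -£298 billion.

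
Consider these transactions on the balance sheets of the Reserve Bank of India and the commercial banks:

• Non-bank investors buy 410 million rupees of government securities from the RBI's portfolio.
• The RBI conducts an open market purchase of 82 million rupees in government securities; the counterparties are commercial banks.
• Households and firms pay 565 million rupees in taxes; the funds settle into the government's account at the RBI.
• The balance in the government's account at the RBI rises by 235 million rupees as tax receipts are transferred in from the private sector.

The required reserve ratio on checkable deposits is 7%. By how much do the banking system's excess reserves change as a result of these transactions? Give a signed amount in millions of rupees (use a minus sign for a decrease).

Asset sale (to non-banks) 410 million rupees: reserves −410M, deposits −410M.
OMO purchase (from banks) 82 million rupees: reserves +82M, deposits 0.
Government account inflow 565 million rupees: reserves −565M, deposits −565M.
Government account inflow 235 million rupees: reserves −235M, deposits −235M.
Totals: Δreserves = −1128M, Δdeposits = −1210M.
Δrequired reserves = 7% × −1210M = −84.7M.
Δexcess reserves = Δreserves − Δrequired = −1128M − (−84.7M) = -1043.3 million.

-1043.3 million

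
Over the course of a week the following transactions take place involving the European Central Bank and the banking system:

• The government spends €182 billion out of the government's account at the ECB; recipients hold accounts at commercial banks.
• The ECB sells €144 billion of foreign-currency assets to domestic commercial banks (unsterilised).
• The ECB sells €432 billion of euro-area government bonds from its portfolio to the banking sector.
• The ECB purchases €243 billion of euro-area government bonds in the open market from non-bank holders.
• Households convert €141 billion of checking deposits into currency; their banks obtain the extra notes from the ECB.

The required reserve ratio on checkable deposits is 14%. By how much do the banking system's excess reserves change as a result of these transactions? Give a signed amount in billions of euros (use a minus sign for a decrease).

-€331.76 billion

Government spending €182 billion: reserves +€182B, deposits +€182B.
FX sale €144 billion: reserves −€144B, deposits 0.
OMO sale (to banks) €432 billion: reserves −€432B, deposits 0.
Asset purchase (from non-banks) €243 billion: reserves +€243B, deposits +€243B.
Currency withdrawal €141 billion: reserves −€141B, deposits −€141B.
Totals: Δreserves = −€292B, Δdeposits = +€284B.
Δrequired reserves = 14% × +€284B = +€39.76B.
Δexcess reserves = Δreserves − Δrequired = −€292B − (+€39.76B) = -€331.76 billion.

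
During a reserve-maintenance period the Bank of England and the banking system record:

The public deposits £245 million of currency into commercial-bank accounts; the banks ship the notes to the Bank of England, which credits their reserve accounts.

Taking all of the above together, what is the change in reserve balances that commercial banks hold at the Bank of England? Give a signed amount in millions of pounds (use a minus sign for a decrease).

Bank of England balance sheet:
  Assets:      no change
  Liabilities: Bank reserves +£245M, Currency in circulation −£245M
So the change in reserve balances that commercial banks hold at the Bank of England is +£245 million.

+£245 million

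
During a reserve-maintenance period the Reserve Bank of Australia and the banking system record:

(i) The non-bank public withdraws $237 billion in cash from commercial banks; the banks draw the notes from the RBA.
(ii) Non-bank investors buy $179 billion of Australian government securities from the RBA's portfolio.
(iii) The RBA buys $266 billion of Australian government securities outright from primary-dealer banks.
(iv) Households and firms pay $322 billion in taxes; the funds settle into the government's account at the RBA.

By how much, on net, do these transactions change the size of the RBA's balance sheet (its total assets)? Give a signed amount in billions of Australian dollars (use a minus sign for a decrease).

RBA balance sheet:
  Assets:      Securities +$87B
  Liabilities: Bank reserves −$472B, Currency in circulation +$237B, Government deposits +$322B
Commercial banking system:
  Assets:      Reserves at CB −$472B, Securities −$266B
  Liabilities: Checkable deposits −$738B
Change in total RBA assets = +$87 billion.

+$87 billion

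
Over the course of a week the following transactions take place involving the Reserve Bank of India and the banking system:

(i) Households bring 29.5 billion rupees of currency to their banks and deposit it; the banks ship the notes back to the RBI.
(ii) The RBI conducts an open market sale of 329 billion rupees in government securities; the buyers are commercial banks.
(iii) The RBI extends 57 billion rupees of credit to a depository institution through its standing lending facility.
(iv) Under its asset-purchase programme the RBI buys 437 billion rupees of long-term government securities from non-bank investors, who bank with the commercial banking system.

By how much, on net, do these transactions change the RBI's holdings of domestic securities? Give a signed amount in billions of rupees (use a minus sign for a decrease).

RBI balance sheet:
  Assets:      Securities +108B, Loans to banks +57B
  Liabilities: Bank reserves +194.5B, Currency in circulation −29.5B
Commercial banking system:
  Assets:      Reserves at CB +194.5B, Securities +329B
  Liabilities: Checkable deposits +466.5B, Borrowings from CB +57B
So the change in the RBI's holdings of domestic securities is +108 billion.

+108 billion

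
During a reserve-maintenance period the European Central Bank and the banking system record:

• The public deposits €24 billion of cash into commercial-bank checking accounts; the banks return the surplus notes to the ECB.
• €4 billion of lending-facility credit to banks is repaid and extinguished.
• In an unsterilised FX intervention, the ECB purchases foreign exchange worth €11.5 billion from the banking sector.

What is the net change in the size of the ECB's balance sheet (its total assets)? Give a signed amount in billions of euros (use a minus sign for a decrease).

+€7.5 billion

ECB balance sheet:
  Assets:      Loans to banks −€4B, Foreign assets +€11.5B
  Liabilities: Bank reserves +€31.5B, Currency in circulation −€24B
Commercial banking system:
  Assets:      Reserves at CB +€31.5B, Foreign assets −€11.5B
  Liabilities: Checkable deposits +€24B, Borrowings from CB −€4B
Change in total ECB assets = +€7.5 billion.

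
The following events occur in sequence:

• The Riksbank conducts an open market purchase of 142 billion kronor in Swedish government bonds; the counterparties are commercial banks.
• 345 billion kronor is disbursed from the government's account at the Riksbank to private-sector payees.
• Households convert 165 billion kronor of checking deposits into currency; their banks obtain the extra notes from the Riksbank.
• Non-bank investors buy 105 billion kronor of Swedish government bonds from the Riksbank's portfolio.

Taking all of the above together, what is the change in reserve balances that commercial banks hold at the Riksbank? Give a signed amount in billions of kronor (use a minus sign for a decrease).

Riksbank balance sheet:
  Assets:      Securities +37B
  Liabilities: Bank reserves +217B, Currency in circulation +165B, Government deposits −345B
So the change in reserve balances that commercial banks hold at the Riksbank is +217 billion.

+217 billion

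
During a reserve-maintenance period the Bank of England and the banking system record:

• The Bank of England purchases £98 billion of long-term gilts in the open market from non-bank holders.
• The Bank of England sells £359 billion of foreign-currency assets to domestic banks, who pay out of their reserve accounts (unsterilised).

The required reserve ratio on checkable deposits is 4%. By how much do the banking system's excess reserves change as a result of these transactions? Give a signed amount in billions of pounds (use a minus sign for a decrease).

-£264.92 billion

Asset purchase (from non-banks) £98 billion: reserves +£98B, deposits +£98B.
FX sale £359 billion: reserves −£359B, deposits 0.
Totals: Δreserves = −£261B, Δdeposits = +£98B.
Δrequired reserves = 4% × +£98B = +£3.92B.
Δexcess reserves = Δreserves − Δrequired = −£261B − (+£3.92B) = -£264.92 billion.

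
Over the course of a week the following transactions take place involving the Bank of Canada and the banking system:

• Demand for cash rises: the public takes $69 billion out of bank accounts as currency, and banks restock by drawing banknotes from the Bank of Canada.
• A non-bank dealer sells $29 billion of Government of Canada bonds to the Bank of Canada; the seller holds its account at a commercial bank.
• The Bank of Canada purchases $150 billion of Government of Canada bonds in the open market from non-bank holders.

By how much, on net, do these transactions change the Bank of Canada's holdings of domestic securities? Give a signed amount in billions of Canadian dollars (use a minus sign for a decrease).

Bank of Canada balance sheet:
  Assets:      Securities +$179B
  Liabilities: Bank reserves +$110B, Currency in circulation +$69B
So the change in the Bank of Canada's holdings of domestic securities is +$179 billion.

+$179 billion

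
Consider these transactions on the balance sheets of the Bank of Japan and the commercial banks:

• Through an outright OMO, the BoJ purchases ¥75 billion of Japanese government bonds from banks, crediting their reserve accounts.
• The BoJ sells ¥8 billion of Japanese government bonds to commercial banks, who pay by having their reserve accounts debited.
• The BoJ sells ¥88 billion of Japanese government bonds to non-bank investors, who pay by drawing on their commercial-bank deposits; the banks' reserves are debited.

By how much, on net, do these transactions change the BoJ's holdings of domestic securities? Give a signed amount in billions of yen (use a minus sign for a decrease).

-¥21 billion

OMO purchase (from banks) ¥75 billion: securities added to the BoJ's portfolio → +¥75B.
OMO sale (to banks) ¥8 billion: securities removed from the BoJ's portfolio → −¥8B.
Asset sale (to non-banks) ¥88 billion: securities removed from the BoJ's portfolio → −¥88B.
Net: 75 − 8 − 88 = -¥21 billion.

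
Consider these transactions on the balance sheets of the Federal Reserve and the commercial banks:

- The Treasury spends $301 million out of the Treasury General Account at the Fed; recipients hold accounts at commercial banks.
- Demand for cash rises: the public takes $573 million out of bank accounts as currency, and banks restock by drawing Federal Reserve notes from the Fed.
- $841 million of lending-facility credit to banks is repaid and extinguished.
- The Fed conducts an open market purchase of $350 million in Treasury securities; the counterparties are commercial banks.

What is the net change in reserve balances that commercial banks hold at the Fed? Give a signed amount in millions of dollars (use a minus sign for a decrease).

Government spending $301 million: government payments flow into bank reserve accounts → +$301M.
Currency withdrawal $573 million: banks swap reserves for currency → −$573M.
Discount-window repayment $841 million: repayment is debited from reserves → −$841M.
OMO purchase (from banks) $350 million: the Fed pays by crediting reserve accounts → +$350M.
Net: 301 − 573 − 841 + 350 = -$763 million.

-$763 million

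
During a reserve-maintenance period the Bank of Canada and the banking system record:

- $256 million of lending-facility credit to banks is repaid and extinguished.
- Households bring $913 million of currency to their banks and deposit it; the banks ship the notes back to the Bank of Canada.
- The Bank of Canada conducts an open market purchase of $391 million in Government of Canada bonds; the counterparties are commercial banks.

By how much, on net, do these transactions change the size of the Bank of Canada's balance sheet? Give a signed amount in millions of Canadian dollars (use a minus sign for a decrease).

Discount-window repayment $256 million: a Bank of Canada asset is shed → −$256M.
Currency deposit $913 million: only the composition of liabilities changes → 0.
OMO purchase (from banks) $391 million: a Bank of Canada asset is acquired → +$391M.
Net: −256 + 0 + 391 = +$135 million.

+$135 million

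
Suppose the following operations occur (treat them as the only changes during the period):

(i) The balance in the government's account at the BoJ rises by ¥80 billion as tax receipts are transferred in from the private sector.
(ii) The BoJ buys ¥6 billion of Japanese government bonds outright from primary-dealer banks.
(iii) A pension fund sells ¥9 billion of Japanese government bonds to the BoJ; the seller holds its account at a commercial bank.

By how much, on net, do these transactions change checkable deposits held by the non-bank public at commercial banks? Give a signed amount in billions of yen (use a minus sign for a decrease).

BoJ balance sheet:
  Assets:      Securities +¥15B
  Liabilities: Bank reserves −¥65B, Government deposits +¥80B
Commercial banking system:
  Assets:      Reserves at CB −¥65B, Securities −¥6B
  Liabilities: Checkable deposits −¥71B
So the change in checkable deposits held by the non-bank public at commercial banks is -¥71 billion.

-¥71 billion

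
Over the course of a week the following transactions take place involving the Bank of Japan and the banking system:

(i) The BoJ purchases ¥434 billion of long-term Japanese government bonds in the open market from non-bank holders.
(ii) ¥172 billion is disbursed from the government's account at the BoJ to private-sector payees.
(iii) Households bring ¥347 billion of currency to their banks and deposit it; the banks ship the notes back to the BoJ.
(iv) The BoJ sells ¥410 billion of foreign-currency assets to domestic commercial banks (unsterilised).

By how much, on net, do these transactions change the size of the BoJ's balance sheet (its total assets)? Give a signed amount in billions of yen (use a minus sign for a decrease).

+¥24 billion

Asset purchase (from non-banks) ¥434 billion: a BoJ asset is acquired → +¥434B.
Government spending ¥172 billion: only the composition of liabilities changes → 0.
Currency deposit ¥347 billion: only the composition of liabilities changes → 0.
FX sale ¥410 billion: a BoJ asset is shed → −¥410B.
Net: 434 + 0 + 0 − 410 = +¥24 billion.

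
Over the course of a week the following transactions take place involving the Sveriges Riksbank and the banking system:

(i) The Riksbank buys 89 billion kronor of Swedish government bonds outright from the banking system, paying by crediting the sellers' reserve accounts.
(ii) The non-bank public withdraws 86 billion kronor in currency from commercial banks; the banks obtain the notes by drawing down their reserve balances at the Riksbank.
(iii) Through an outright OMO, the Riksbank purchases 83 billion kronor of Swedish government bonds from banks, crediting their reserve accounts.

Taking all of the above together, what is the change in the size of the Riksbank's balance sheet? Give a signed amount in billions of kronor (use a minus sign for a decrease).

+172 billion

Riksbank balance sheet:
  Assets:      Securities +172B
  Liabilities: Bank reserves +86B, Currency in circulation +86B
Change in total Riksbank assets = +172 billion.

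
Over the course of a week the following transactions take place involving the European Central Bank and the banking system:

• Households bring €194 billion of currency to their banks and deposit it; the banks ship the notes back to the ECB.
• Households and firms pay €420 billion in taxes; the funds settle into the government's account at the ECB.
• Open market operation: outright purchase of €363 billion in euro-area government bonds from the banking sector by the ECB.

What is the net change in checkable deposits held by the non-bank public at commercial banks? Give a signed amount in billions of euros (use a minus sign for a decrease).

-€226 billion

Currency deposit €194 billion: non-bank counterparties' bank balances rise → +€194B.
Government account inflow €420 billion: non-bank counterparties' bank balances fall → −€420B.
OMO purchase (from banks) €363 billion: the counterparty is a bank, so public deposits are unchanged → 0.
Net: 194 − 420 + 0 = -€226 billion.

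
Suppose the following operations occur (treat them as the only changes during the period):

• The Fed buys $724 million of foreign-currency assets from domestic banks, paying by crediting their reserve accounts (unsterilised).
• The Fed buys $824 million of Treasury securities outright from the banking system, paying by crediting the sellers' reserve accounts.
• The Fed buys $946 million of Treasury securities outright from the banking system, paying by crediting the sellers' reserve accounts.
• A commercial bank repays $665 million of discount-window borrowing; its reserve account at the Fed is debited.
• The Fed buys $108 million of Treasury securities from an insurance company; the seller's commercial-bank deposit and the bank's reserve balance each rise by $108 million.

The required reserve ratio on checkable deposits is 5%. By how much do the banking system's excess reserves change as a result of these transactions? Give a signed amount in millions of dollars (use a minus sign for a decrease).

+$1931.6 million

FX purchase $724 million: reserves +$724M, deposits 0.
OMO purchase (from banks) $824 million: reserves +$824M, deposits 0.
OMO purchase (from banks) $946 million: reserves +$946M, deposits 0.
Discount-window repayment $665 million: reserves −$665M, deposits 0.
Asset purchase (from non-banks) $108 million: reserves +$108M, deposits +$108M.
Totals: Δreserves = +$1937M, Δdeposits = +$108M.
Δrequired reserves = 5% × +$108M = +$5.4M.
Δexcess reserves = Δreserves − Δrequired = +$1937M − (+$5.4M) = +$1931.6 million.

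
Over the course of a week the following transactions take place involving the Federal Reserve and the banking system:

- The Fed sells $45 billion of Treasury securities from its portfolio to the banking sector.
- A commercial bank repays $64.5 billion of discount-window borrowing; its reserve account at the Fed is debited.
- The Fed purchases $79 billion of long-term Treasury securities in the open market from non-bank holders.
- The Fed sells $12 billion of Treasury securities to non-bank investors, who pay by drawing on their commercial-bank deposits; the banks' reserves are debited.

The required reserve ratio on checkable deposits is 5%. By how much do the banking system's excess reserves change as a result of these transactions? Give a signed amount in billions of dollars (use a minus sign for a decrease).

OMO sale (to banks) $45 billion: reserves −$45B, deposits 0.
Discount-window repayment $64.5 billion: reserves −$64.5B, deposits 0.
Asset purchase (from non-banks) $79 billion: reserves +$79B, deposits +$79B.
Asset sale (to non-banks) $12 billion: reserves −$12B, deposits −$12B.
Totals: Δreserves = −$42.5B, Δdeposits = +$67B.
Δrequired reserves = 5% × +$67B = +$3.35B.
Δexcess reserves = Δreserves − Δrequired = −$42.5B − (+$3.35B) = -$45.85 billion.

-$45.85 billion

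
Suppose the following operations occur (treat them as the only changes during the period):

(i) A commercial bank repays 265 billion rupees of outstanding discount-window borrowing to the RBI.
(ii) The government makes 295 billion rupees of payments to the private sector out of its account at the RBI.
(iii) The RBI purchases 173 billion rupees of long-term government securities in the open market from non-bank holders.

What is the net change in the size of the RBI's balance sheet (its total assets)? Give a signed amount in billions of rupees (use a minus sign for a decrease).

-92 billion

RBI balance sheet:
  Assets:      Securities +173B, Loans to banks −265B
  Liabilities: Bank reserves +203B, Government deposits −295B
Change in total RBI assets = -92 billion.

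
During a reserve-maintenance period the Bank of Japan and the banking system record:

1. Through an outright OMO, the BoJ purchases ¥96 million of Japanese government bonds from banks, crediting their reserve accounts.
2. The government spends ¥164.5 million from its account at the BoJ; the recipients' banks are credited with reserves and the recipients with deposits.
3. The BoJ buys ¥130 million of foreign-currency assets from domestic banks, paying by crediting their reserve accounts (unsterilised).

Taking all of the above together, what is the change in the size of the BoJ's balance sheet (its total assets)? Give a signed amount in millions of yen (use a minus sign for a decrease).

+¥226 million

BoJ balance sheet:
  Assets:      Securities +¥96M, Foreign assets +¥130M
  Liabilities: Bank reserves +¥390.5M, Government deposits −¥164.5M
Change in total BoJ assets = +¥226 million.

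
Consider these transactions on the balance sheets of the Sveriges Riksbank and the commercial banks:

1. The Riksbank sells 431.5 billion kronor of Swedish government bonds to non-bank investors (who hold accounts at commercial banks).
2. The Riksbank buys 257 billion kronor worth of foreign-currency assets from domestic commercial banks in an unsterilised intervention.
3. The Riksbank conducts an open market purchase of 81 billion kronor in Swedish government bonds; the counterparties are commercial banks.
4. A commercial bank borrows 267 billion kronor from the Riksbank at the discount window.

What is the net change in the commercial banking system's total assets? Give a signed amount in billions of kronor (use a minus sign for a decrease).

Asset sale (to non-banks) 431.5 billion kronor: bank balance sheets shrink → −431.5B.
FX purchase 257 billion kronor: just an asset swap on bank balance sheets → 0.
OMO purchase (from banks) 81 billion kronor: just an asset swap on bank balance sheets → 0.
Discount-window loan 267 billion kronor: bank balance sheets expand → +267B.
Net: −431.5 + 0 + 0 + 267 = -164.5 billion.

-164.5 billion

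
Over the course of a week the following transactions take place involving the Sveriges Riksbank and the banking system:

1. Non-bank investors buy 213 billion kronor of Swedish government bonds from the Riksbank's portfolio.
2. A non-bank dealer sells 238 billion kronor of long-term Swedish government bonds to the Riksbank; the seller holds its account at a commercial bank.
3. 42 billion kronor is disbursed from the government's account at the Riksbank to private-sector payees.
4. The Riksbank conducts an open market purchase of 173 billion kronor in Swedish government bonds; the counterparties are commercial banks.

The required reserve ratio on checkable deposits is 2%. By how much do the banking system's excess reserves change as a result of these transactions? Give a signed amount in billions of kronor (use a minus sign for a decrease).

+238.66 billion

Asset sale (to non-banks) 213 billion kronor: reserves −213B, deposits −213B.
Asset purchase (from non-banks) 238 billion kronor: reserves +238B, deposits +238B.
Government spending 42 billion kronor: reserves +42B, deposits +42B.
OMO purchase (from banks) 173 billion kronor: reserves +173B, deposits 0.
Totals: Δreserves = +240B, Δdeposits = +67B.
Δrequired reserves = 2% × +67B = +1.34B.
Δexcess reserves = Δreserves − Δrequired = +240B − (+1.34B) = +238.66 billion.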